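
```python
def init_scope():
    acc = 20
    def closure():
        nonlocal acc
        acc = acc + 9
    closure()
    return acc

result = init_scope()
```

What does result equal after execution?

Step 1: init_scope() sets acc = 20.
Step 2: closure() uses nonlocal to modify acc in init_scope's scope: acc = 20 + 9 = 29.
Step 3: init_scope() returns the modified acc = 29

The answer is 29.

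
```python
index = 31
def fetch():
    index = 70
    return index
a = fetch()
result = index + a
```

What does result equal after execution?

Step 1: Global index = 31. fetch() returns local index = 70.
Step 2: a = 70. Global index still = 31.
Step 3: result = 31 + 70 = 101

The answer is 101.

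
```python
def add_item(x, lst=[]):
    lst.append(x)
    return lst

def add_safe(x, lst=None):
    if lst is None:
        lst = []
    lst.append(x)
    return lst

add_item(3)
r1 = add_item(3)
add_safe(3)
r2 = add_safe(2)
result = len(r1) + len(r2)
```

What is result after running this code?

Step 1: add_item shares mutable default: after 2 calls, lst = [3, 3], len = 2.
Step 2: add_safe creates fresh list each time: r2 = [2], len = 1.
Step 3: result = 2 + 1 = 3

The answer is 3.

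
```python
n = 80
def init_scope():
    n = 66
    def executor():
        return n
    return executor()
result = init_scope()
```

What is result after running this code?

Step 1: n = 80 globally, but init_scope() defines n = 66 locally.
Step 2: executor() looks up n. Not in local scope, so checks enclosing scope (init_scope) and finds n = 66.
Step 3: result = 66

The answer is 66.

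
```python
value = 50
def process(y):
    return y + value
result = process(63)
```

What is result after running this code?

Step 1: value = 50 is defined globally.
Step 2: process(63) uses parameter y = 63 and looks up value from global scope = 50.
Step 3: result = 63 + 50 = 113

The answer is 113.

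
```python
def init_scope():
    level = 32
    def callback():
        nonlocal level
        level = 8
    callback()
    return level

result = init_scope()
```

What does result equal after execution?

Step 1: init_scope() sets level = 32.
Step 2: callback() uses nonlocal to reassign level = 8.
Step 3: result = 8

The answer is 8.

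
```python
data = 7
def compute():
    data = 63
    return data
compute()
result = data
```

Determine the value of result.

Step 1: data = 7 globally.
Step 2: compute() creates a LOCAL data = 63 (no global keyword!).
Step 3: The global data is unchanged. result = 7

The answer is 7.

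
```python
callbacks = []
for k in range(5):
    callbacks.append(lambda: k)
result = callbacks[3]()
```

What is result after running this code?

Step 1: The loop creates 5 lambdas, all referencing the same variable k.
Step 2: After the loop, k = 4 (final value).
Step 3: callbacks[3]() looks up k at call time and finds 4. This is the late binding gotcha. result = 4

The answer is 4.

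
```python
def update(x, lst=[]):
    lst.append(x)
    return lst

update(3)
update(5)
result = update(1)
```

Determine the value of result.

Step 1: Mutable default argument gotcha! The list [] is created once.
Step 2: Each call appends to the SAME list: [3], [3, 5], [3, 5, 1].
Step 3: result = [3, 5, 1]

The answer is [3, 5, 1].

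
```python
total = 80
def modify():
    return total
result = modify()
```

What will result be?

Step 1: total = 80 is defined in the global scope.
Step 2: modify() looks up total. No local total exists, so Python checks the global scope via LEGB rule and finds total = 80.
Step 3: result = 80

The answer is 80.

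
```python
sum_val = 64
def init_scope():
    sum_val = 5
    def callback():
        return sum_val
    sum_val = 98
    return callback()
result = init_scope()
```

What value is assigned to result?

Step 1: init_scope() sets sum_val = 5, then later sum_val = 98.
Step 2: callback() is called after sum_val is reassigned to 98. Closures capture variables by reference, not by value.
Step 3: result = 98

The answer is 98.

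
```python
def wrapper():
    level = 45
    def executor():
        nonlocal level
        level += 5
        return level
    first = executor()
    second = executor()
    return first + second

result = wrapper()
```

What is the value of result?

Step 1: level starts at 45.
Step 2: First call: level = 45 + 5 = 50, returns 50.
Step 3: Second call: level = 50 + 5 = 55, returns 55.
Step 4: result = 50 + 55 = 105

The answer is 105.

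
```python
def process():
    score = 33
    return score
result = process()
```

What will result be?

Step 1: process() defines score = 33 in its local scope.
Step 2: return score finds the local variable score = 33.
Step 3: result = 33

The answer is 33.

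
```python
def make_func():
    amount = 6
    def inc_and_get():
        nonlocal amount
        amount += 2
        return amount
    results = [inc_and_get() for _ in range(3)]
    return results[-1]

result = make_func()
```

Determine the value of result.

Step 1: amount = 6.
Step 2: Three calls to inc_and_get(), each adding 2.
Step 3: Last value = 6 + 2 * 3 = 12

The answer is 12.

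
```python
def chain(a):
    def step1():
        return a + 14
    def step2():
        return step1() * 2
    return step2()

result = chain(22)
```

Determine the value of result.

Step 1: chain(22) captures a = 22.
Step 2: step2() calls step1() which returns 22 + 14 = 36.
Step 3: step2() returns 36 * 2 = 72

The answer is 72.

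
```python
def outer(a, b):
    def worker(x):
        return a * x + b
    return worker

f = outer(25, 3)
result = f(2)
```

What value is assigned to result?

Step 1: outer(25, 3) captures a = 25, b = 3.
Step 2: f(2) computes 25 * 2 + 3 = 53.
Step 3: result = 53

The answer is 53.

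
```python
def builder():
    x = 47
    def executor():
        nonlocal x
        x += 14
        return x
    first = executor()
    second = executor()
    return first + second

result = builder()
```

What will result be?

Step 1: x starts at 47.
Step 2: First call: x = 47 + 14 = 61, returns 61.
Step 3: Second call: x = 61 + 14 = 75, returns 75.
Step 4: result = 61 + 75 = 136

The answer is 136.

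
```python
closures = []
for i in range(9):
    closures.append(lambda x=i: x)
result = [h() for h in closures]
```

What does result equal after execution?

Step 1: Default arg x=i captures i at each iteration.
Step 2: Each lambda has its own default: 0, 1, ..., 8.
Step 3: result = [0, 1, 2, 3, 4, 5, 6, 7, 8]

The answer is [0, 1, 2, 3, 4, 5, 6, 7, 8].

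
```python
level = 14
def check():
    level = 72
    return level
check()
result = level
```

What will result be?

Step 1: level = 14 globally.
Step 2: check() creates a LOCAL level = 72 (no global keyword!).
Step 3: The global level is unchanged. result = 14

The answer is 14.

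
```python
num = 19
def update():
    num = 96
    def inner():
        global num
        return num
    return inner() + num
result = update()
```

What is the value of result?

Step 1: Global num = 19. update() shadows with local num = 96.
Step 2: inner() uses global keyword, so inner() returns global num = 19.
Step 3: update() returns 19 + 96 = 115

The answer is 115.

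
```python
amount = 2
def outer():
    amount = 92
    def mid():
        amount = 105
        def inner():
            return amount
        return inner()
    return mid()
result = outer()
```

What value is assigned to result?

Step 1: Three levels of shadowing: global 2, outer 92, mid 105.
Step 2: inner() finds amount = 105 in enclosing mid() scope.
Step 3: result = 105

The answer is 105.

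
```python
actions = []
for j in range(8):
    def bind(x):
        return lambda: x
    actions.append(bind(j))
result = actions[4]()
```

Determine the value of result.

Step 1: bind(j) creates a new scope capturing x = j at call time.
Step 2: actions[4] = bind(4), so its lambda captures x = 4.
Step 3: result = 4 (closure factory fixes late binding)

The answer is 4.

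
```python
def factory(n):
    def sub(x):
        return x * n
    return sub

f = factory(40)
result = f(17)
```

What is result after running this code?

Step 1: factory(40) creates a closure capturing n = 40.
Step 2: f(17) computes 17 * 40 = 680.
Step 3: result = 680

The answer is 680.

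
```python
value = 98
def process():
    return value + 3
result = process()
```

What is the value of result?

Step 1: value = 98 is defined globally.
Step 2: process() looks up value from global scope = 98, then computes 98 + 3 = 101.
Step 3: result = 101

The answer is 101.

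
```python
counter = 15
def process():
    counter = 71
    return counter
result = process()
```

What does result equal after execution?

Step 1: Global counter = 15.
Step 2: process() creates local counter = 71, shadowing the global.
Step 3: Returns local counter = 71. result = 71

The answer is 71.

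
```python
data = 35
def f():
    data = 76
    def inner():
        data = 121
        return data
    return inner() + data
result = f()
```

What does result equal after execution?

Step 1: f() has local data = 76. inner() has local data = 121.
Step 2: inner() returns its local data = 121.
Step 3: f() returns 121 + its own data (76) = 197

The answer is 197.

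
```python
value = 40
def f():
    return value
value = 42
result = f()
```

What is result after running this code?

Step 1: value is first set to 40, then reassigned to 42.
Step 2: f() is called after the reassignment, so it looks up the current global value = 42.
Step 3: result = 42

The answer is 42.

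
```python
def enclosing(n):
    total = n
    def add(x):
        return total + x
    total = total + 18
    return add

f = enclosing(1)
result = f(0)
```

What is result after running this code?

Step 1: enclosing(1) sets total = 1, then total = 1 + 18 = 19.
Step 2: Closures capture by reference, so add sees total = 19.
Step 3: f(0) returns 19 + 0 = 19

The answer is 19.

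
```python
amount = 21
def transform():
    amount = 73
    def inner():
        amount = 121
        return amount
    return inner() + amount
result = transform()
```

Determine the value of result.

Step 1: transform() has local amount = 73. inner() has local amount = 121.
Step 2: inner() returns its local amount = 121.
Step 3: transform() returns 121 + its own amount (73) = 194

The answer is 194.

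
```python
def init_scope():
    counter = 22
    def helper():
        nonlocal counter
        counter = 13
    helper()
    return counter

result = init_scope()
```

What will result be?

Step 1: init_scope() sets counter = 22.
Step 2: helper() uses nonlocal to reassign counter = 13.
Step 3: result = 13

The answer is 13.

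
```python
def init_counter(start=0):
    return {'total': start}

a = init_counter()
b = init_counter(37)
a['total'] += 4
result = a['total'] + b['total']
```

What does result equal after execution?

Step 1: init_counter() returns a new dict each call (immutable default 0).
Step 2: a = {'total': 0}, b = {'total': 37}.
Step 3: a['total'] += 4 = 4. result = 4 + 37 = 41

The answer is 41.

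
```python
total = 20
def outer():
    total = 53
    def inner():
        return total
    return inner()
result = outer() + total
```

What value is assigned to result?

Step 1: Global total = 20. outer() shadows with total = 53.
Step 2: inner() returns enclosing total = 53. outer() = 53.
Step 3: result = 53 + global total (20) = 73

The answer is 73.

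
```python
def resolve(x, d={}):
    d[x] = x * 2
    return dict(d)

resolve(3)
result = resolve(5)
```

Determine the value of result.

Step 1: Mutable default dict is shared across calls.
Step 2: First call adds 3: 6. Second call adds 5: 10.
Step 3: result = {3: 6, 5: 10}

The answer is {3: 6, 5: 10}.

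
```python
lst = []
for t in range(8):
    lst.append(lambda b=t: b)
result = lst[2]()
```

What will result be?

Step 1: Default argument b=t captures t's value at each iteration.
Step 2: lst[2] captured b = 2 when t was 2.
Step 3: result = 2

The answer is 2.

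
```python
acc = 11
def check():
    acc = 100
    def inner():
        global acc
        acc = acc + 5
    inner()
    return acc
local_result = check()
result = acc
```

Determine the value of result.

Step 1: Global acc = 11. check() creates local acc = 100.
Step 2: inner() declares global acc and adds 5: global acc = 11 + 5 = 16.
Step 3: check() returns its local acc = 100 (unaffected by inner).
Step 4: result = global acc = 16

The answer is 16.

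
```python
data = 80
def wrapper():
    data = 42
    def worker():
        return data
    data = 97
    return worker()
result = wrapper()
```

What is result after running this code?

Step 1: wrapper() sets data = 42, then later data = 97.
Step 2: worker() is called after data is reassigned to 97. Closures capture variables by reference, not by value.
Step 3: result = 97

The answer is 97.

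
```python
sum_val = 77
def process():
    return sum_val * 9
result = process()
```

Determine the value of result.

Step 1: sum_val = 77 is defined globally.
Step 2: process() looks up sum_val from global scope = 77, then computes 77 * 9 = 693.
Step 3: result = 693

The answer is 693.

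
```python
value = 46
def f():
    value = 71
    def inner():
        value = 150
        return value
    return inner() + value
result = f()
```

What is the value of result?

Step 1: f() has local value = 71. inner() has local value = 150.
Step 2: inner() returns its local value = 150.
Step 3: f() returns 150 + its own value (71) = 221

The answer is 221.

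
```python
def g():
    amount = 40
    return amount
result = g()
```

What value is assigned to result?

Step 1: g() defines amount = 40 in its local scope.
Step 2: return amount finds the local variable amount = 40.
Step 3: result = 40

The answer is 40.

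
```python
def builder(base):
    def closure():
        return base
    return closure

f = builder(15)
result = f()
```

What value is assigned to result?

Step 1: builder(15) creates closure capturing base = 15.
Step 2: f() returns the captured base = 15.
Step 3: result = 15

The answer is 15.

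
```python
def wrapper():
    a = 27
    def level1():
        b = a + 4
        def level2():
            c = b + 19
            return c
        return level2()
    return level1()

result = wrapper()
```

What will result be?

Step 1: a = 27. b = a + 4 = 31.
Step 2: c = b + 19 = 31 + 19 = 50.
Step 3: result = 50

The answer is 50.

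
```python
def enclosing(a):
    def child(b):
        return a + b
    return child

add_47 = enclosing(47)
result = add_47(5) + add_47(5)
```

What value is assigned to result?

Step 1: add_47 captures a = 47.
Step 2: add_47(5) = 47 + 5 = 52, called twice.
Step 3: result = 52 + 52 = 104

The answer is 104.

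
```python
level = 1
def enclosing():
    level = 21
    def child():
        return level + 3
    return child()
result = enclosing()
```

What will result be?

Step 1: enclosing() shadows global level with level = 21.
Step 2: child() finds level = 21 in enclosing scope, computes 21 + 3 = 24.
Step 3: result = 24

The answer is 24.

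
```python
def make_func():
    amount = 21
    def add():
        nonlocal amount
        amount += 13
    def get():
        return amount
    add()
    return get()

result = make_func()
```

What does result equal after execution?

Step 1: amount = 21. add() modifies it via nonlocal, get() reads it.
Step 2: add() makes amount = 21 + 13 = 34.
Step 3: get() returns 34. result = 34

The answer is 34.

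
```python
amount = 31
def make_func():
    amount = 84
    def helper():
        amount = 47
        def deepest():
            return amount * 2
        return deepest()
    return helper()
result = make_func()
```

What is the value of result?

Step 1: deepest() looks up amount through LEGB: not local, finds amount = 47 in enclosing helper().
Step 2: Returns 47 * 2 = 94.
Step 3: result = 94

The answer is 94.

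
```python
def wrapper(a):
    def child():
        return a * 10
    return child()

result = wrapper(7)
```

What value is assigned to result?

Step 1: wrapper(7) binds parameter a = 7.
Step 2: child() accesses a = 7 from enclosing scope.
Step 3: result = 7 * 10 = 70

The answer is 70.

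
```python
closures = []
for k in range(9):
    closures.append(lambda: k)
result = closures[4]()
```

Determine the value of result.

Step 1: The loop creates 9 lambdas, all referencing the same variable k.
Step 2: After the loop, k = 8 (final value).
Step 3: closures[4]() looks up k at call time and finds 8. This is the late binding gotcha. result = 8

The answer is 8.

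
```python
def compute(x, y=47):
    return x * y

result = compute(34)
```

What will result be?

Step 1: compute(34) uses default y = 47.
Step 2: Returns 34 * 47 = 1598.
Step 3: result = 1598

The answer is 1598.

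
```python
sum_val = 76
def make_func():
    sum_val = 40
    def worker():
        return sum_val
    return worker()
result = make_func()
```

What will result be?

Step 1: sum_val = 76 globally, but make_func() defines sum_val = 40 locally.
Step 2: worker() looks up sum_val. Not in local scope, so checks enclosing scope (make_func) and finds sum_val = 40.
Step 3: result = 40

The answer is 40.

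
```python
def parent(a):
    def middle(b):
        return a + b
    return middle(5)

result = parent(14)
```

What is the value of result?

Step 1: parent(14) passes a = 14.
Step 2: middle(5) has b = 5, reads a = 14 from enclosing.
Step 3: result = 14 + 5 = 19

The answer is 19.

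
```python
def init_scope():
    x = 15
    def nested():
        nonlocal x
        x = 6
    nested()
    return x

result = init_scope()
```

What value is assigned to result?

Step 1: init_scope() sets x = 15.
Step 2: nested() uses nonlocal to reassign x = 6.
Step 3: result = 6

The answer is 6.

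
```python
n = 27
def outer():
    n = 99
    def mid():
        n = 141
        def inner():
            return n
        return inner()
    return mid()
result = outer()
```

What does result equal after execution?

Step 1: Three levels of shadowing: global 27, outer 99, mid 141.
Step 2: inner() finds n = 141 in enclosing mid() scope.
Step 3: result = 141

The answer is 141.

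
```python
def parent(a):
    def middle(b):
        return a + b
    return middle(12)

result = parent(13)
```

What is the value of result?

Step 1: parent(13) passes a = 13.
Step 2: middle(12) has b = 12, reads a = 13 from enclosing.
Step 3: result = 13 + 12 = 25

The answer is 25.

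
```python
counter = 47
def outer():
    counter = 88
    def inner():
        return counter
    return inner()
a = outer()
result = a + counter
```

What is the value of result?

Step 1: outer() has local counter = 88. inner() reads from enclosing.
Step 2: outer() returns 88. Global counter = 47 unchanged.
Step 3: result = 88 + 47 = 135

The answer is 135.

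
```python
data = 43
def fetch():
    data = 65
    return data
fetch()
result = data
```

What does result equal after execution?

Step 1: data = 43 globally.
Step 2: fetch() creates a LOCAL data = 65 (no global keyword!).
Step 3: The global data is unchanged. result = 43

The answer is 43.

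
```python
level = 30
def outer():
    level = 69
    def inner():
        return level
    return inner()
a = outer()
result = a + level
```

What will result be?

Step 1: outer() has local level = 69. inner() reads from enclosing.
Step 2: outer() returns 69. Global level = 30 unchanged.
Step 3: result = 69 + 30 = 99

The answer is 99.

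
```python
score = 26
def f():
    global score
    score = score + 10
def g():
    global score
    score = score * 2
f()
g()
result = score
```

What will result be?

Step 1: score = 26.
Step 2: f() adds 10: score = 26 + 10 = 36.
Step 3: g() doubles: score = 36 * 2 = 72.
Step 4: result = 72

The answer is 72.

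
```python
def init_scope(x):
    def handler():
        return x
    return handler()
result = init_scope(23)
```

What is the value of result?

Step 1: init_scope(23) binds parameter x = 23.
Step 2: handler() looks up x in enclosing scope and finds the parameter x = 23.
Step 3: result = 23

The answer is 23.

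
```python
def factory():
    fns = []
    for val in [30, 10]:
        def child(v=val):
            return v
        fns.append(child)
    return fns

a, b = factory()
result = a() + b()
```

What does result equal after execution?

Step 1: Default argument v=val captures val at each iteration.
Step 2: a() returns 30 (captured at first iteration), b() returns 10 (captured at second).
Step 3: result = 30 + 10 = 40

The answer is 40.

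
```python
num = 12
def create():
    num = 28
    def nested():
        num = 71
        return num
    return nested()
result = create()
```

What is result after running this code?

Step 1: Three scopes define num: global (12), create (28), nested (71).
Step 2: nested() has its own local num = 71, which shadows both enclosing and global.
Step 3: result = 71 (local wins in LEGB)

The answer is 71.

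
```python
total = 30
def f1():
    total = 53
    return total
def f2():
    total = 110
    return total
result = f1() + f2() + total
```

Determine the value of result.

Step 1: Each function shadows global total with its own local.
Step 2: f1() returns 53, f2() returns 110.
Step 3: Global total = 30 is unchanged. result = 53 + 110 + 30 = 193

The answer is 193.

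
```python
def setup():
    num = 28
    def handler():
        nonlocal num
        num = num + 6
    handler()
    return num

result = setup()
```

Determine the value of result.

Step 1: setup() sets num = 28.
Step 2: handler() uses nonlocal to modify num in setup's scope: num = 28 + 6 = 34.
Step 3: setup() returns the modified num = 34

The answer is 34.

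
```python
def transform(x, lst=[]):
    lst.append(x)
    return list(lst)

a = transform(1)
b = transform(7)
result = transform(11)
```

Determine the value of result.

Step 1: Default list is shared. list() creates copies for return values.
Step 2: Internal list grows: [1] -> [1, 7] -> [1, 7, 11].
Step 3: result = [1, 7, 11]

The answer is [1, 7, 11].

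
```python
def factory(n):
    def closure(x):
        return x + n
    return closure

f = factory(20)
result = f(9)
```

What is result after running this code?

Step 1: factory(20) creates a closure that captures n = 20.
Step 2: f(9) calls the closure with x = 9, returning 9 + 20 = 29.
Step 3: result = 29

The answer is 29.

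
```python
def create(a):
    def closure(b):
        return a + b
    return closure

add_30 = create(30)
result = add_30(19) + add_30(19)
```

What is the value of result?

Step 1: add_30 captures a = 30.
Step 2: add_30(19) = 30 + 19 = 49, called twice.
Step 3: result = 49 + 49 = 98

The answer is 98.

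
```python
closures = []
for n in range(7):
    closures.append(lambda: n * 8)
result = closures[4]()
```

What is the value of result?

Step 1: All lambdas reference the same variable n (late binding).
Step 2: After the loop, n = 6. Every lambda returns n * 8.
Step 3: closures[4]() = 6 * 8 = 48

The answer is 48.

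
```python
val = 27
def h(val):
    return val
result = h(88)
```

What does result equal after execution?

Step 1: Global val = 27.
Step 2: h(88) takes parameter val = 88, which shadows the global.
Step 3: result = 88

The answer is 88.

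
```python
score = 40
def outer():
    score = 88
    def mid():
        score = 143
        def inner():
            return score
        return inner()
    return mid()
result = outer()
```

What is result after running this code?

Step 1: Three levels of shadowing: global 40, outer 88, mid 143.
Step 2: inner() finds score = 143 in enclosing mid() scope.
Step 3: result = 143

The answer is 143.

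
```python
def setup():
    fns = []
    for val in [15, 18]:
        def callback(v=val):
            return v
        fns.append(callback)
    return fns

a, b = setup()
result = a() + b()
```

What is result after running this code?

Step 1: Default argument v=val captures val at each iteration.
Step 2: a() returns 15 (captured at first iteration), b() returns 18 (captured at second).
Step 3: result = 15 + 18 = 33

The answer is 33.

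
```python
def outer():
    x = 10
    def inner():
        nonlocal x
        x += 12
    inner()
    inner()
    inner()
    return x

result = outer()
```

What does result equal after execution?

Step 1: x starts at 10.
Step 2: inner() is called 3 times, each adding 12.
Step 3: x = 10 + 12 * 3 = 46

The answer is 46.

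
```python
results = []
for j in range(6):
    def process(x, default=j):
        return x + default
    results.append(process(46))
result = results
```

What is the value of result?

Step 1: Default argument default=j is evaluated at function definition time.
Step 2: Each iteration creates process with default = current j value.
Step 3: process(46) returns 46 + default. results = [46, 47, 48, 49, 50, 51]

The answer is [46, 47, 48, 49, 50, 51].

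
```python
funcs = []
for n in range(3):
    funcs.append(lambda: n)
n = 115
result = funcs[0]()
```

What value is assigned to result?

Step 1: Lambdas capture the variable n by reference, not by value.
Step 2: After the loop, n is reassigned to 115.
Step 3: funcs[0]() looks up the current n = 115. result = 115

The answer is 115.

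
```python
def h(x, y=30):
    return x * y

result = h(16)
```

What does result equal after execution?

Step 1: h(16) uses default y = 30.
Step 2: Returns 16 * 30 = 480.
Step 3: result = 480

The answer is 480.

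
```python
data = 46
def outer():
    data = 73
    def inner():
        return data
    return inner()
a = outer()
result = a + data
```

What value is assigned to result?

Step 1: outer() has local data = 73. inner() reads from enclosing.
Step 2: outer() returns 73. Global data = 46 unchanged.
Step 3: result = 73 + 46 = 119

The answer is 119.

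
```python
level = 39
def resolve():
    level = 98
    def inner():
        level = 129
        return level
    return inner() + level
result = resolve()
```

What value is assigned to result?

Step 1: resolve() has local level = 98. inner() has local level = 129.
Step 2: inner() returns its local level = 129.
Step 3: resolve() returns 129 + its own level (98) = 227

The answer is 227.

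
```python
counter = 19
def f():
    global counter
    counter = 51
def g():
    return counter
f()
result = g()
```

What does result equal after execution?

Step 1: counter = 19.
Step 2: f() sets global counter = 51.
Step 3: g() reads global counter = 51. result = 51

The answer is 51.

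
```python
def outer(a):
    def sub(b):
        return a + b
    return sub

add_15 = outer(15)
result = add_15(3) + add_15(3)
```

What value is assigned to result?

Step 1: add_15 captures a = 15.
Step 2: add_15(3) = 15 + 3 = 18, called twice.
Step 3: result = 18 + 18 = 36

The answer is 36.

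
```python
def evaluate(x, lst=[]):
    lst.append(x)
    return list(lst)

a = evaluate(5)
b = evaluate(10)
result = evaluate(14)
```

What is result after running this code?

Step 1: Default list is shared. list() creates copies for return values.
Step 2: Internal list grows: [5] -> [5, 10] -> [5, 10, 14].
Step 3: result = [5, 10, 14]

The answer is [5, 10, 14].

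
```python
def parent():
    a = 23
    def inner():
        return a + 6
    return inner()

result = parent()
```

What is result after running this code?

Step 1: parent() defines a = 23.
Step 2: inner() reads a = 23 from enclosing scope, returns 23 + 6 = 29.
Step 3: result = 29

The answer is 29.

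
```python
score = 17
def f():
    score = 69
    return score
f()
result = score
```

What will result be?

Step 1: score = 17 globally.
Step 2: f() creates a LOCAL score = 69 (no global keyword!).
Step 3: The global score is unchanged. result = 17

The answer is 17.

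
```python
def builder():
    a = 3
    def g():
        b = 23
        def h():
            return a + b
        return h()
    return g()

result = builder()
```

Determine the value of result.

Step 1: builder() defines a = 3. g() defines b = 23.
Step 2: h() accesses both from enclosing scopes: a = 3, b = 23.
Step 3: result = 3 + 23 = 26

The answer is 26.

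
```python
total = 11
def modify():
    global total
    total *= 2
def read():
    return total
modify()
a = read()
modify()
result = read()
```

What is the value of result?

Step 1: total = 11.
Step 2: First modify(): total = 11 * 2 = 22.
Step 3: Second modify(): total = 22 * 2 = 44.
Step 4: read() returns 44

The answer is 44.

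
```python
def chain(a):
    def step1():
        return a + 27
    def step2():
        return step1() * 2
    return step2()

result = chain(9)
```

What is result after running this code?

Step 1: chain(9) captures a = 9.
Step 2: step2() calls step1() which returns 9 + 27 = 36.
Step 3: step2() returns 36 * 2 = 72

The answer is 72.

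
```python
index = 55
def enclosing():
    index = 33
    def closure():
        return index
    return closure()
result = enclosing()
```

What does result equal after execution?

Step 1: index = 55 globally, but enclosing() defines index = 33 locally.
Step 2: closure() looks up index. Not in local scope, so checks enclosing scope (enclosing) and finds index = 33.
Step 3: result = 33

The answer is 33.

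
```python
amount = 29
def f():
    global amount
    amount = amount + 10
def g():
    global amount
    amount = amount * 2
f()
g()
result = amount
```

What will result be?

Step 1: amount = 29.
Step 2: f() adds 10: amount = 29 + 10 = 39.
Step 3: g() doubles: amount = 39 * 2 = 78.
Step 4: result = 78

The answer is 78.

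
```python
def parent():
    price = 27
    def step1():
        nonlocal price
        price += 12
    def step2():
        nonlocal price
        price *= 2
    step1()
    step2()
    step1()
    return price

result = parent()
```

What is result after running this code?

Step 1: price = 27.
Step 2: step1(): price = 27 + 12 = 39.
Step 3: step2(): price = 39 * 2 = 78.
Step 4: step1(): price = 78 + 12 = 90. result = 90

The answer is 90.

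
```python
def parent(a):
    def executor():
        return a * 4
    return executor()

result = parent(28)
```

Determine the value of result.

Step 1: parent(28) binds parameter a = 28.
Step 2: executor() accesses a = 28 from enclosing scope.
Step 3: result = 28 * 4 = 112

The answer is 112.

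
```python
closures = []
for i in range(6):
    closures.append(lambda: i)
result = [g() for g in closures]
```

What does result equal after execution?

Step 1: All 6 lambdas share the same variable i.
Step 2: After the loop, i = 5.
Step 3: Each call returns 5. result = [5, 5, 5, 5, 5, 5]

The answer is [5, 5, 5, 5, 5, 5].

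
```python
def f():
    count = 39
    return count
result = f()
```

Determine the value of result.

Step 1: f() defines count = 39 in its local scope.
Step 2: return count finds the local variable count = 39.
Step 3: result = 39

The answer is 39.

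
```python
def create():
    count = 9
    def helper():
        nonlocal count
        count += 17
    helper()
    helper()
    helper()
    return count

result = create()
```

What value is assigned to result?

Step 1: count starts at 9.
Step 2: helper() is called 3 times, each adding 17.
Step 3: count = 9 + 17 * 3 = 60

The answer is 60.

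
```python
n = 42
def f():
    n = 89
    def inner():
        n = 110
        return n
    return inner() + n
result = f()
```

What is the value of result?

Step 1: f() has local n = 89. inner() has local n = 110.
Step 2: inner() returns its local n = 110.
Step 3: f() returns 110 + its own n (89) = 199

The answer is 199.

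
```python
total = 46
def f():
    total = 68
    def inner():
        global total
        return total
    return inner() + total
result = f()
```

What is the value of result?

Step 1: Global total = 46. f() shadows with local total = 68.
Step 2: inner() uses global keyword, so inner() returns global total = 46.
Step 3: f() returns 46 + 68 = 114

The answer is 114.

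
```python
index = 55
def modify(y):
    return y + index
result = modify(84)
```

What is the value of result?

Step 1: index = 55 is defined globally.
Step 2: modify(84) uses parameter y = 84 and looks up index from global scope = 55.
Step 3: result = 84 + 55 = 139

The answer is 139.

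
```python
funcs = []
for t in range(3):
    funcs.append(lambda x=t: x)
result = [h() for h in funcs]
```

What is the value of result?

Step 1: Default arg x=t captures t at each iteration.
Step 2: Each lambda has its own default: 0, 1, ..., 2.
Step 3: result = [0, 1, 2]

The answer is [0, 1, 2].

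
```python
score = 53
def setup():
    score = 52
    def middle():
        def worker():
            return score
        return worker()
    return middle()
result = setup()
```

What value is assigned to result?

Step 1: setup() defines score = 52. middle() and worker() have no local score.
Step 2: worker() checks local (none), enclosing middle() (none), enclosing setup() and finds score = 52.
Step 3: result = 52

The answer is 52.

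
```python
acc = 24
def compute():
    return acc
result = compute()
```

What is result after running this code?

Step 1: acc = 24 is defined in the global scope.
Step 2: compute() looks up acc. No local acc exists, so Python checks the global scope via LEGB rule and finds acc = 24.
Step 3: result = 24

The answer is 24.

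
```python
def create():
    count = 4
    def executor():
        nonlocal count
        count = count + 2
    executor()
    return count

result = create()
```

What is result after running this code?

Step 1: create() sets count = 4.
Step 2: executor() uses nonlocal to modify count in create's scope: count = 4 + 2 = 6.
Step 3: create() returns the modified count = 6

The answer is 6.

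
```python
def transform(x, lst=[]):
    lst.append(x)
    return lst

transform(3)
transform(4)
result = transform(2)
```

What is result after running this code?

Step 1: Mutable default argument gotcha! The list [] is created once.
Step 2: Each call appends to the SAME list: [3], [3, 4], [3, 4, 2].
Step 3: result = [3, 4, 2]

The answer is [3, 4, 2].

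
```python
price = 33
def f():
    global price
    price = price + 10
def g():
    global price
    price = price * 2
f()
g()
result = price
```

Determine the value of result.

Step 1: price = 33.
Step 2: f() adds 10: price = 33 + 10 = 43.
Step 3: g() doubles: price = 43 * 2 = 86.
Step 4: result = 86

The answer is 86.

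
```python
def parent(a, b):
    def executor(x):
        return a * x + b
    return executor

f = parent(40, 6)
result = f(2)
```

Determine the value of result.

Step 1: parent(40, 6) captures a = 40, b = 6.
Step 2: f(2) computes 40 * 2 + 6 = 86.
Step 3: result = 86

The answer is 86.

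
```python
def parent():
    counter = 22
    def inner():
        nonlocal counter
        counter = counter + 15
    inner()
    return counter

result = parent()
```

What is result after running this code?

Step 1: parent() sets counter = 22.
Step 2: inner() uses nonlocal to modify counter in parent's scope: counter = 22 + 15 = 37.
Step 3: parent() returns the modified counter = 37

The answer is 37.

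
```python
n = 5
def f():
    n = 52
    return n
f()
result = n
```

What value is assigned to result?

Step 1: Global n = 5.
Step 2: f() creates local n = 52 (shadow, not modification).
Step 3: After f() returns, global n is unchanged. result = 5

The answer is 5.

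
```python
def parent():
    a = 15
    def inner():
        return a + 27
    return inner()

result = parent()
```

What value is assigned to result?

Step 1: parent() defines a = 15.
Step 2: inner() reads a = 15 from enclosing scope, returns 15 + 27 = 42.
Step 3: result = 42

The answer is 42.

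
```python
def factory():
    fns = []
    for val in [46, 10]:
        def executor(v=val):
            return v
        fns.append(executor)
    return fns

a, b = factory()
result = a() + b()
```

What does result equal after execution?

Step 1: Default argument v=val captures val at each iteration.
Step 2: a() returns 46 (captured at first iteration), b() returns 10 (captured at second).
Step 3: result = 46 + 10 = 56

The answer is 56.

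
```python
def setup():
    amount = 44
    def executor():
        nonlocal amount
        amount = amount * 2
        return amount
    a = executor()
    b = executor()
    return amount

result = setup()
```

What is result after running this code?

Step 1: amount starts at 44.
Step 2: First executor(): amount = 44 * 2 = 88.
Step 3: Second executor(): amount = 88 * 2 = 176.
Step 4: result = 176

The answer is 176.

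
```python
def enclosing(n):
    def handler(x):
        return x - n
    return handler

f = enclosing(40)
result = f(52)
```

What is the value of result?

Step 1: enclosing(40) creates a closure capturing n = 40.
Step 2: f(52) computes 52 - 40 = 12.
Step 3: result = 12

The answer is 12.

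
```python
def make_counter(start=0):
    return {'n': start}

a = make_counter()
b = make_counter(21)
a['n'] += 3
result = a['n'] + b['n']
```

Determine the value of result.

Step 1: make_counter() returns a new dict each call (immutable default 0).
Step 2: a = {'n': 0}, b = {'n': 21}.
Step 3: a['n'] += 3 = 3. result = 3 + 21 = 24

The answer is 24.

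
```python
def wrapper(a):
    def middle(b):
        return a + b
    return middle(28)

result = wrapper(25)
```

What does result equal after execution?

Step 1: wrapper(25) passes a = 25.
Step 2: middle(28) has b = 28, reads a = 25 from enclosing.
Step 3: result = 25 + 28 = 53

The answer is 53.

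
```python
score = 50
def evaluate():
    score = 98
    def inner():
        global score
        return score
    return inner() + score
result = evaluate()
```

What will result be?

Step 1: Global score = 50. evaluate() shadows with local score = 98.
Step 2: inner() uses global keyword, so inner() returns global score = 50.
Step 3: evaluate() returns 50 + 98 = 148

The answer is 148.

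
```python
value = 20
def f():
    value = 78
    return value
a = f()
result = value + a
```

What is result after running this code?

Step 1: Global value = 20. f() returns local value = 78.
Step 2: a = 78. Global value still = 20.
Step 3: result = 20 + 78 = 98

The answer is 98.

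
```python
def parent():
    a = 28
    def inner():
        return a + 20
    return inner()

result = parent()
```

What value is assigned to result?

Step 1: parent() defines a = 28.
Step 2: inner() reads a = 28 from enclosing scope, returns 28 + 20 = 48.
Step 3: result = 48

The answer is 48.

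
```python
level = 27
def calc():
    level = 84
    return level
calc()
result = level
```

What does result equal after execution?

Step 1: level = 27 globally.
Step 2: calc() creates a LOCAL level = 84 (no global keyword!).
Step 3: The global level is unchanged. result = 27

The answer is 27.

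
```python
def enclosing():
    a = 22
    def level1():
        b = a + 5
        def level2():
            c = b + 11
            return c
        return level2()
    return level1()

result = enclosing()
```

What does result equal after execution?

Step 1: a = 22. b = a + 5 = 27.
Step 2: c = b + 11 = 27 + 11 = 38.
Step 3: result = 38

The answer is 38.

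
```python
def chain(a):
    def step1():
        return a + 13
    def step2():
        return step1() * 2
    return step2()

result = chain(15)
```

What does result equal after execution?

Step 1: chain(15) captures a = 15.
Step 2: step2() calls step1() which returns 15 + 13 = 28.
Step 3: step2() returns 28 * 2 = 56

The answer is 56.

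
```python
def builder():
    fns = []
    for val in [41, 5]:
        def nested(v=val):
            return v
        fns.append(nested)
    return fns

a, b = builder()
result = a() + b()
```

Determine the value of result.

Step 1: Default argument v=val captures val at each iteration.
Step 2: a() returns 41 (captured at first iteration), b() returns 5 (captured at second).
Step 3: result = 41 + 5 = 46

The answer is 46.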